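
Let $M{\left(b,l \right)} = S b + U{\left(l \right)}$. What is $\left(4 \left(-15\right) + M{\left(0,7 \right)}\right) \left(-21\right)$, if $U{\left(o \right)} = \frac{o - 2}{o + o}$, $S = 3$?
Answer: $\frac{2505}{2} \approx 1252.5$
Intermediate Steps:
$U{\left(o \right)} = \frac{-2 + o}{2 o}$
$M{\left(b,l \right)} = 3 b + \frac{-2 + l}{2 l}$
$\left(4 \left(-15\right) + M{\left(0,7 \right)}\right) \left(-21\right) = \left(4 \left(-15\right) + \left(\frac{1}{2} - \frac{1}{7} + 3 \cdot 0\right)\right) \left(-21\right) = \left(-60 + \left(\frac{1}{2} - \frac{1}{7} + 0\right)\right) \left(-21\right) = \left(-60 + \frac{5}{14}\right) \left(-21\right) = \left(- \frac{835}{14}\right) \left(-21\right) = \frac{2505}{2}$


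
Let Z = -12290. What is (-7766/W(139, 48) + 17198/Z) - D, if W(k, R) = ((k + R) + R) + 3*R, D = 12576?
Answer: -29339919171/2328955 ≈ -12598.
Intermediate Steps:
W(k, R) = k + 5*R (W(k, R) = ((R + k) + R) + 3*R = (k + 2*R) + 3*R = k + 5*R)
(-7766/W(139, 48) + 17198/Z) - D = (-7766/(139 + 5*48) + 17198/(-12290)) - 1*12576 = (-7766/(139 + 240) + 17198*(-1/12290)) - 12576 = (-7766/379 - 8599/6145) - 12576 = -50981091/2328955 - 12576 = -29339919171/2328955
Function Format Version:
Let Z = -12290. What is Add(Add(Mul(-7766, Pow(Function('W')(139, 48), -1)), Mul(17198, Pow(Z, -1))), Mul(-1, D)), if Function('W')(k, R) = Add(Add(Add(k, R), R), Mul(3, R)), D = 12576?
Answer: Rational(-29339919171, 2328955) ≈ -12598.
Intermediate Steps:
Function('W')(k, R) = Add(k, Mul(5, R)) (Function('W')(k, R) = Add(Add(Add(R, k), R), Mul(3, R)) = Add(Add(k, Mul(2, R)), Mul(3, R)) = Add(k, Mul(5, R)))
Add(Add(Mul(-7766, Pow(Function('W')(139, 48), -1)), Mul(17198, Pow(Z, -1))), Mul(-1, D)) = Add(Add(Mul(-7766, Pow(Add(139, Mul(5, 48)), -1)), Mul(17198, Pow(-12290, -1))), Mul(-1, 12576)) = Add(Add(Mul(-7766, Pow(Add(139, 240), -1)), Mul(17198, Rational(-1, 12290))), -12576) = Add(Add(Mul(-7766, Pow(379, -1)), Rational(-8599, 6145)), -12576) = Add(Add(Mul(-7766, Rational(1, 379)), Rational(-8599, 6145)), -12576) = Add(Add(Rational(-7766, 379), Rational(-8599, 6145)), -12576) = Add(Rational(-50981091, 2328955), -12576) = Rational(-29339919171, 2328955)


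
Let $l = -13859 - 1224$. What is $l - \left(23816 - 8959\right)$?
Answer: $-29940$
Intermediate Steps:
$l = -15083$
$l - \left(23816 - 8959\right) = -15083 - \left(23816 - 8959\right) = -15083 - 14857 = -29940$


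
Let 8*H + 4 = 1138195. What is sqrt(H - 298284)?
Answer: I*sqrt(2496162)/4 ≈ 394.98*I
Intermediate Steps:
H = 1138191/8 (H = -1/2 + (1/8)*1138195 = -1/2 + 1138195/8 = 1138191/8 ≈ 1.4227e+5)
sqrt(H - 298284) = sqrt(1138191/8 - 298284) = sqrt(-1248081/8) = I*sqrt(2496162)/4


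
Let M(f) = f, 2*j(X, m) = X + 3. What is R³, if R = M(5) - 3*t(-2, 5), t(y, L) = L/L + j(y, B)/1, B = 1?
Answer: ⅛ ≈ 0.12500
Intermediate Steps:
j(X, m) = 3/2 + X/2 (j(X, m) = (X + 3)/2 = (3 + X)/2 = 3/2 + X/2)
t(y, L) = 5/2 + y/2 (t(y, L) = L/L + (3/2 + y/2)/1 = 1 + (3/2 + y/2)*1 = 1 + (3/2 + y/2) = 5/2 + y/2)
R = ½ (R = 5 - 3*(5/2 + (½)*(-2)) = 5 - 3*(5/2 - 1) = 5 - 3*3/2 = 5 - 9/2 = ½ ≈ 0.50000)
R³ = (½)³ = ⅛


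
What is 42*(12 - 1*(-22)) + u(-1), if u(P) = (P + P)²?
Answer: 1432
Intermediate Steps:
u(P) = 4*P² (u(P) = (2*P)² = 4*P²)
42*(12 - 1*(-22)) + u(-1) = 42*(12 - 1*(-22)) + 4*(-1)² = 42*(12 + 22) + 4*1 = 42*34 + 4 = 1428 + 4 = 1432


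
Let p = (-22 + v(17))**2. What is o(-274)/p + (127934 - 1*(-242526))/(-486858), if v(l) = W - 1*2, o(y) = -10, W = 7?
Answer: -55965760/70350981 ≈ -0.79552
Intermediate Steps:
v(l) = 5 (v(l) = 7 - 1*2 = 7 - 2 = 5)
p = 289 (p = (-22 + 5)**2 = (-17)**2 = 289)
o(-274)/p + (127934 - 1*(-242526))/(-486858) = -10/289 + (127934 - 1*(-242526))/(-486858) = -10*1/289 + (127934 + 242526)*(-1/486858) = -10/289 + 370460*(-1/486858) = -10/289 - 185230/243429 = -55965760/70350981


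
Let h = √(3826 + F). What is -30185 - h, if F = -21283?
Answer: -30185 - 23*I*√33 ≈ -30185.0 - 132.13*I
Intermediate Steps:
h = 23*I*√33 (h = √(3826 - 21283) = √(-17457) = 23*I*√33 ≈ 132.13*I)
-30185 - h = -30185 - 23*I*√33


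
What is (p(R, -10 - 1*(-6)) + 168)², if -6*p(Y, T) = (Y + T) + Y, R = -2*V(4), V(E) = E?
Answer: 264196/9 ≈ 29355.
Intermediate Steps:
R = -8 (R = -2*4 = -8)
p(Y, T) = -Y/3 - T/6 (p(Y, T) = -((Y + T) + Y)/6 = -((T + Y) + Y)/6 = -(T + 2*Y)/6 = -Y/3 - T/6)
(p(R, -10 - 1*(-6)) + 168)² = ((-⅓*(-8) - (-10 - 1*(-6))/6) + 168)² = ((8/3 - (-10 + 6)/6) + 168)² = ((8/3 - ⅙*(-4)) + 168)² = ((8/3 + ⅔) + 168)² = (10/3 + 168)² = (514/3)² = 264196/9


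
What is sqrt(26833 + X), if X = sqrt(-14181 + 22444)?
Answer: sqrt(26833 + sqrt(8263)) ≈ 164.08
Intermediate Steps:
X = sqrt(8263) ≈ 90.901
sqrt(26833 + X) = sqrt(26833 + sqrt(8263))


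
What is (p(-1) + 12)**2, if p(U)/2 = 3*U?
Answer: 36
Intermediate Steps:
p(U) = 6*U (p(U) = 2*(3*U) = 6*U)
(p(-1) + 12)**2 = (6*(-1) + 12)**2 = (-6 + 12)**2 = 6**2 = 36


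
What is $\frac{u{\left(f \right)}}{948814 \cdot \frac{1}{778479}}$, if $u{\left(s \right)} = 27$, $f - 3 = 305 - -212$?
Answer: $\frac{21018933}{948814} \approx 22.153$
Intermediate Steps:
$f = 520$ ($f = 3 + \left(305 - -212\right) = 3 + \left(305 + 212\right) = 3 + 517 = 520$)
$\frac{u{\left(f \right)}}{948814 \cdot \frac{1}{778479}} = \frac{27}{948814 \cdot \frac{1}{778479}} = \frac{27}{\frac{948814}{778479}} = 27 \cdot \frac{778479}{948814} = \frac{21018933}{948814}$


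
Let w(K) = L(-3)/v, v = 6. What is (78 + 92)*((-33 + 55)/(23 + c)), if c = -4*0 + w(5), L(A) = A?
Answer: 1496/9 ≈ 166.22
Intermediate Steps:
w(K) = -1/2 (w(K) = -3/6 = -3*1/6 = -1/2)
c = -1/2 (c = -4*0 - 1/2 = 0 - 1/2 = -1/2 ≈ -0.50000)
(78 + 92)*((-33 + 55)/(23 + c)) = (78 + 92)*((-33 + 55)/(23 - 1/2)) = 170*(22/(45/2)) = 170*(22*(2/45)) = 170*(44/45) = 1496/9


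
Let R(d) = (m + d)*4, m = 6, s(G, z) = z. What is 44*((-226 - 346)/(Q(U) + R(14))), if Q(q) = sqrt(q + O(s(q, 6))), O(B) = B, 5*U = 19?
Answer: -10067200/31951 + 176176*sqrt(5)/31951 ≈ -302.75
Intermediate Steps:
U = 19/5 (U = (1/5)*19 = 19/5 ≈ 3.8000)
Q(q) = sqrt(6 + q) (Q(q) = sqrt(q + 6) = sqrt(6 + q))
R(d) = 24 + 4*d (R(d) = (6 + d)*4 = 24 + 4*d)
44*((-226 - 346)/(Q(U) + R(14))) = 44*((-226 - 346)/(sqrt(6 + 19/5) + (24 + 4*14))) = 44*(-572/(sqrt(49/5) + (24 + 56))) = 44*(-572/(7*sqrt(5)/5 + 80)) = 44*(-572/(80 + 7*sqrt(5)/5)) = -25168/(80 + 7*sqrt(5)/5)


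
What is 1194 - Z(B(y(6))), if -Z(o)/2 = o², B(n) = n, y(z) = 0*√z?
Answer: 1194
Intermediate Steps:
y(z) = 0
Z(o) = -2*o²
1194 - Z(B(y(6))) = 1194 - (-2)*0² = 1194 - (-2)*0 = 1194 - 1*0 = 1194 + 0 = 1194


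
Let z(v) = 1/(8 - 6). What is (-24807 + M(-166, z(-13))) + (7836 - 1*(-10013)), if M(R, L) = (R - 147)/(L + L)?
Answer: -7271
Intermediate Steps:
z(v) = ½ (z(v) = 1/2 = ½)
M(R, L) = (-147 + R)/(2*L) (M(R, L) = (-147 + R)/((2*L)) = (-147 + R)*(1/(2*L)) = (-147 + R)/(2*L))
(-24807 + M(-166, z(-13))) + (7836 - 1*(-10013)) = (-24807 + (-147 - 166)/(2*(½))) + (7836 - 1*(-10013)) = (-24807 + (½)*2*(-313)) + (7836 + 10013) = (-24807 - 313) + 17849 = -25120 + 17849 = -7271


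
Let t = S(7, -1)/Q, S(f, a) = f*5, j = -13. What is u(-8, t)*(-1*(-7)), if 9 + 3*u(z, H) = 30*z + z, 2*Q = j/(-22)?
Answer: -1799/3 ≈ -599.67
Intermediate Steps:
S(f, a) = 5*f
Q = 13/44 (Q = (-13/(-22))/2 = (-13*(-1/22))/2 = (1/2)*(13/22) = 13/44 ≈ 0.29545)
t = 1540/13 (t = (5*7)/(13/44) = 35*(44/13) = 1540/13 ≈ 118.46)
u(z, H) = -3 + 31*z/3 (u(z, H) = -3 + (30*z + z)/3 = -3 + (31*z)/3 = -3 + 31*z/3)
u(-8, t)*(-1*(-7)) = (-3 + (31/3)*(-8))*(-1*(-7)) = (-3 - 248/3)*7 = -257/3*7 = -1799/3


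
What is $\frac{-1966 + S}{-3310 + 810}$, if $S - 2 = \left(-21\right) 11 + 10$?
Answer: $\frac{437}{500} \approx 0.874$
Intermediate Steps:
$S = -219$ ($S = 2 + \left(\left(-21\right) 11 + 10\right) = 2 + \left(-231 + 10\right) = 2 - 221 = -219$)
$\frac{-1966 + S}{-3310 + 810} = \frac{-1966 - 219}{-3310 + 810} = - \frac{2185}{-2500} = \left(-2185\right) \left(- \frac{1}{2500}\right) = \frac{437}{500}$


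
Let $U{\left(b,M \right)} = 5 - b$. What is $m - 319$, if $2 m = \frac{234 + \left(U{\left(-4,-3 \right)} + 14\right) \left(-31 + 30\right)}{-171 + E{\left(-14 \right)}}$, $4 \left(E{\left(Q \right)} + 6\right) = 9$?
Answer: $- \frac{223403}{699} \approx -319.6$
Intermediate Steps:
$E{\left(Q \right)} = - \frac{15}{4}$ ($E{\left(Q \right)} = -6 + \frac{1}{4} \cdot 9 = -6 + \frac{9}{4} = - \frac{15}{4}$)
$m = - \frac{422}{699}$ ($m = \frac{\left(234 + \left(\left(5 - -4\right) + 14\right) \left(-31 + 30\right)\right) \frac{1}{-171 - \frac{15}{4}}}{2} = \frac{\left(234 + \left(\left(5 + 4\right) + 14\right) \left(-1\right)\right) \frac{1}{- \frac{699}{4}}}{2} = \frac{\left(234 + \left(9 + 14\right) \left(-1\right)\right) \left(- \frac{4}{699}\right)}{2} = \frac{\left(234 + 23 \left(-1\right)\right) \left(- \frac{4}{699}\right)}{2} = \frac{\left(234 - 23\right) \left(- \frac{4}{699}\right)}{2} = \frac{211 \left(- \frac{4}{699}\right)}{2} = \frac{1}{2} \left(- \frac{844}{699}\right) = - \frac{422}{699} \approx -0.60372$)
$m - 319 = - \frac{422}{699} - 319 = - \frac{223403}{699}$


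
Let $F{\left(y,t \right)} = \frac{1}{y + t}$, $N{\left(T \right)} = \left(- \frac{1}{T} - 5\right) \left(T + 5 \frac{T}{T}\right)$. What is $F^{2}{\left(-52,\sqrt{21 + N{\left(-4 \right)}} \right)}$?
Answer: $\frac{4}{\left(104 - \sqrt{65}\right)^{2}} \approx 0.00043459$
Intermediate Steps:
$N{\left(T \right)} = \left(-5 - \frac{1}{T}\right) \left(5 + T\right)$ ($N{\left(T \right)} = \left(-5 - \frac{1}{T}\right) \left(T + 5 \cdot 1\right) = \left(-5 - \frac{1}{T}\right) \left(T + 5\right) = \left(-5 - \frac{1}{T}\right) \left(5 + T\right)$)
$F{\left(y,t \right)} = \frac{1}{t + y}$
$F^{2}{\left(-52,\sqrt{21 + N{\left(-4 \right)}} \right)} = \left(\frac{1}{\sqrt{21 - \left(6 - \frac{5}{4}\right)} - 52}\right)^{2} = \left(\frac{1}{\sqrt{21 - \frac{19}{4}} - 52}\right)^{2} = \left(\frac{1}{\sqrt{\frac{65}{4}} - 52}\right)^{2} = \left(\frac{1}{\frac{\sqrt{65}}{2} - 52}\right)^{2} = \left(\frac{1}{-52 + \frac{\sqrt{65}}{2}}\right)^{2} = \frac{1}{\left(-52 + \frac{\sqrt{65}}{2}\right)^{2}}$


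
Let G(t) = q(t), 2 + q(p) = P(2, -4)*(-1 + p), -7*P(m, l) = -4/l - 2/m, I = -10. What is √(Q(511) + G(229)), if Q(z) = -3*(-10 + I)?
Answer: √58 ≈ 7.6158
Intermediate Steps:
P(m, l) = 2/(7*m) + 4/(7*l) (P(m, l) = -(-4/l - 2/m)/7 = 2/(7*m) + 4/(7*l))
q(p) = -2 (q(p) = -2 + ((2/7)/2 + (4/7)/(-4))*(-1 + p) = -2 + ((2/7)*(½) + (4/7)*(-¼))*(-1 + p) = -2 + (⅐ - ⅐)*(-1 + p) = -2 + 0*(-1 + p) = -2 + 0 = -2)
G(t) = -2
Q(z) = 60 (Q(z) = -3*(-10 - 10) = -3*(-20) = 60)
√(Q(511) + G(229)) = √(60 - 2) = √58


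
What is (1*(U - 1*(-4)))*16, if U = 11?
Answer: 240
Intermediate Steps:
(1*(U - 1*(-4)))*16 = (1*(11 - 1*(-4)))*16 = (1*(11 + 4))*16 = (1*15)*16 = 15*16 = 240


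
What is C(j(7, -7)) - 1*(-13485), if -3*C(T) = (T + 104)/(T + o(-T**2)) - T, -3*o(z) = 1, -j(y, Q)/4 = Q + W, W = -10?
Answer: 8225653/609 ≈ 13507.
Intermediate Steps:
j(y, Q) = 40 - 4*Q (j(y, Q) = -4*(Q - 10) = -4*(-10 + Q) = 40 - 4*Q)
o(z) = -1/3 (o(z) = -1/3*1 = -1/3)
C(T) = T/3 - (104 + T)/(3*(-1/3 + T)) (C(T) = -((T + 104)/(T - 1/3) - T)/3 = -((104 + T)/(-1/3 + T) - T)/3 = -(-T + (104 + T)/(-1/3 + T))/3 = T/3 - (104 + T)/(3*(-1/3 + T)))
C(j(7, -7)) - 1*(-13485) = (-312 - 4*(40 - 4*(-7)) + 3*(40 - 4*(-7))**2)/(3*(-1 + 3*(40 - 4*(-7)))) - 1*(-13485) = (-312 - 4*(40 + 28) + 3*(40 + 28)**2)/(3*(-1 + 3*(40 + 28))) + 13485 = (-312 - 4*68 + 3*68**2)/(3*(-1 + 3*68)) + 13485 = (-312 - 272 + 3*4624)/(3*(-1 + 204)) + 13485 = (1/3)*(-312 - 272 + 13872)/203 + 13485 = (1/3)*(1/203)*13288 + 13485 = 13288/609 + 13485 = 8225653/609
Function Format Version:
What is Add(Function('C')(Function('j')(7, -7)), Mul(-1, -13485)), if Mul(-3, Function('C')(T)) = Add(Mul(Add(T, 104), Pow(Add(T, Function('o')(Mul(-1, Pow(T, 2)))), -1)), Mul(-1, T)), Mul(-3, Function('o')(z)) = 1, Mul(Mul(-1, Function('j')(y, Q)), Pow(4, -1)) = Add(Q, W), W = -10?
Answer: Rational(8225653, 609) ≈ 13507.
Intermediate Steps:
Function('j')(y, Q) = Add(40, Mul(-4, Q)) (Function('j')(y, Q) = Mul(-4, Add(Q, -10)) = Mul(-4, Add(-10, Q)) = Add(40, Mul(-4, Q)))
Function('o')(z) = Rational(-1, 3) (Function('o')(z) = Mul(Rational(-1, 3), 1) = Rational(-1, 3))
Function('C')(T) = Add(Mul(Rational(1, 3), T), Mul(Rational(-1, 3), Pow(Add(Rational(-1, 3), T), -1), Add(104, T))) (Function('C')(T) = Mul(Rational(-1, 3), Add(Mul(Add(T, 104), Pow(Add(T, Rational(-1, 3)), -1)), Mul(-1, T))) = Mul(Rational(-1, 3), Add(Mul(Add(104, T), Pow(Add(Rational(-1, 3), T), -1)), Mul(-1, T))) = Mul(Rational(-1, 3), Add(Mul(Pow(Add(Rational(-1, 3), T), -1), Add(104, T)), Mul(-1, T))) = Mul(Rational(-1, 3), Add(Mul(-1, T), Mul(Pow(Add(Rational(-1, 3), T), -1), Add(104, T)))) = Add(Mul(Rational(1, 3), T), Mul(Rational(-1, 3), Pow(Add(Rational(-1, 3), T), -1), Add(104, T))))
Add(Function('C')(Function('j')(7, -7)), Mul(-1, -13485)) = Add(Mul(Rational(1, 3), Pow(Add(-1, Mul(3, Add(40, Mul(-4, -7)))), -1), Add(-312, Mul(-4, Add(40, Mul(-4, -7))), Mul(3, Pow(Add(40, Mul(-4, -7)), 2)))), Mul(-1, -13485)) = Add(Mul(Rational(1, 3), Pow(Add(-1, Mul(3, Add(40, 28))), -1), Add(-312, Mul(-4, Add(40, 28)), Mul(3, Pow(Add(40, 28), 2)))), 13485) = Add(Mul(Rational(1, 3), Pow(Add(-1, Mul(3, 68)), -1), Add(-312, Mul(-4, 68), Mul(3, Pow(68, 2)))), 13485) = Add(Mul(Rational(1, 3), Pow(Add(-1, 204), -1), Add(-312, -272, Mul(3, 4624))), 13485) = Add(Mul(Rational(1, 3), Pow(203, -1), Add(-312, -272, 13872)), 13485) = Add(Mul(Rational(1, 3), Rational(1, 203), 13288), 13485) = Add(Rational(13288, 609), 13485) = Rational(8225653, 609)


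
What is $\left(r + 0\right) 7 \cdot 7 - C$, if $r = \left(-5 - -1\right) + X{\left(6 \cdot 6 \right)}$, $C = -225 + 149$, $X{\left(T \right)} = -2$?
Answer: $-218$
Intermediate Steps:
$C = -76$
$r = -6$ ($r = \left(-5 - -1\right) - 2 = \left(-5 + 1\right) - 2 = -4 - 2 = -6$)
$\left(r + 0\right) 7 \cdot 7 - C = \left(-6 + 0\right) 7 \cdot 7 - -76 = \left(-6\right) 7 \cdot 7 + 76 = \left(-42\right) 7 + 76 = -294 + 76 = -218$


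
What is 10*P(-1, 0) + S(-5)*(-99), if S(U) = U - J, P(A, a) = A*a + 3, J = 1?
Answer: 624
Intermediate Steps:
P(A, a) = 3 + A*a
S(U) = -1 + U (S(U) = U - 1*1 = U - 1 = -1 + U)
10*P(-1, 0) + S(-5)*(-99) = 10*(3 - 1*0) + (-1 - 5)*(-99) = 10*(3 + 0) - 6*(-99) = 10*3 + 594 = 30 + 594 = 624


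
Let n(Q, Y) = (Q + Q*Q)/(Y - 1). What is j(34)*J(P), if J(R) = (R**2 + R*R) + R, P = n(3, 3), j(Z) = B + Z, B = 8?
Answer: 3276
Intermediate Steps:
n(Q, Y) = (Q + Q**2)/(-1 + Y)
j(Z) = 8 + Z
P = 6 (P = 3*(1 + 3)/(-1 + 3) = 3*4/2 = 3*(1/2)*4 = 6)
J(R) = R + 2*R**2 (J(R) = (R**2 + R**2) + R = 2*R**2 + R = R + 2*R**2)
j(34)*J(P) = (8 + 34)*(6*(1 + 2*6)) = 42*(6*(1 + 12)) = 42*(6*13) = 42*78 = 3276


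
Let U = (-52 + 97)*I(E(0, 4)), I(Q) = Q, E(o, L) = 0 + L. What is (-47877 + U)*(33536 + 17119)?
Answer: -2416091535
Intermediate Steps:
E(o, L) = L
U = 180 (U = (-52 + 97)*4 = 45*4 = 180)
(-47877 + U)*(33536 + 17119) = (-47877 + 180)*(33536 + 17119) = -47697*50655 = -2416091535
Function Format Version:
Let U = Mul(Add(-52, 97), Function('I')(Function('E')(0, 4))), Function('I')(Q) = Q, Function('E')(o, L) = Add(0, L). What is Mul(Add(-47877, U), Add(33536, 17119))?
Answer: -2416091535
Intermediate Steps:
Function('E')(o, L) = L
U = 180 (U = Mul(Add(-52, 97), 4) = Mul(45, 4) = 180)
Mul(Add(-47877, U), Add(33536, 17119)) = Mul(Add(-47877, 180), Add(33536, 17119)) = Mul(-47697, 50655) = -2416091535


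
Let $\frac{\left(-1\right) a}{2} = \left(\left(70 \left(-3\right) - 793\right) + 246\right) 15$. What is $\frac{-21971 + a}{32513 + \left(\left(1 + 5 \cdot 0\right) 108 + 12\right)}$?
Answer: $\frac{739}{32633} \approx 0.022646$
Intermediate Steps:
$a = 22710$ ($a = - 2 \left(\left(70 \left(-3\right) - 793\right) + 246\right) 15 = - 2 \left(\left(-210 - 793\right) + 246\right) 15 = - 2 \left(-1003 + 246\right) 15 = - 2 \left(\left(-757\right) 15\right) = \left(-2\right) \left(-11355\right) = 22710$)
$\frac{-21971 + a}{32513 + \left(\left(1 + 5 \cdot 0\right) 108 + 12\right)} = \frac{-21971 + 22710}{32513 + \left(\left(1 + 5 \cdot 0\right) 108 + 12\right)} = \frac{739}{32513 + \left(\left(1 + 0\right) 108 + 12\right)} = \frac{739}{32513 + \left(1 \cdot 108 + 12\right)} = \frac{739}{32513 + \left(108 + 12\right)} = \frac{739}{32513 + 120} = \frac{739}{32633}$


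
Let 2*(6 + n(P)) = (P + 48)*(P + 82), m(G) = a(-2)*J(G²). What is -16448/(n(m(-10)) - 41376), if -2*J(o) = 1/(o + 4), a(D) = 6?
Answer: 355803136/852644199 ≈ 0.41729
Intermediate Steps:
J(o) = -1/(2*(4 + o)) (J(o) = -1/(2*(o + 4)) = -1/(2*(4 + o)))
m(G) = -6/(8 + 2*G²) (m(G) = 6*(-1/(8 + 2*G²)) = -6/(8 + 2*G²))
n(P) = -6 + (48 + P)*(82 + P)/2 (n(P) = -6 + ((P + 48)*(P + 82))/2 = -6 + ((48 + P)*(82 + P))/2 = -6 + (48 + P)*(82 + P)/2)
-16448/(n(m(-10)) - 41376) = -16448/((1962 + (-3/(4 + (-10)²))²/2 + 65*(-3/(4 + (-10)²))) - 41376) = -16448/((1962 + (-3/(4 + 100))²/2 + 65*(-3/(4 + 100))) - 41376) = -16448/((1962 + (-3/104)²/2 + 65*(-3/104)) - 41376) = -16448/((1962 + (½)*(9/10816) - 15/8) - 41376) = -16448/((1962 + 9/21632 - 15/8) - 41376) = -16448/(42401433/21632 - 41376) = -16448/(-852644199/21632) = -16448*(-21632/852644199) = 355803136/852644199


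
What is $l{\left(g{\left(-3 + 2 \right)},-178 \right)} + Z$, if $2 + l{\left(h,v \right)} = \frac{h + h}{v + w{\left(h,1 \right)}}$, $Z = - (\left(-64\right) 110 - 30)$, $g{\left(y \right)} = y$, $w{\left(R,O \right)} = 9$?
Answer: $\frac{1194494}{169} \approx 7068.0$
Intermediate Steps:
$Z = 7070$ ($Z = - (-7040 - 30) = \left(-1\right) \left(-7070\right) = 7070$)
$l{\left(h,v \right)} = -2 + \frac{2 h}{9 + v}$ ($l{\left(h,v \right)} = -2 + \frac{h + h}{v + 9} = -2 + \frac{2 h}{9 + v}$)
$l{\left(g{\left(-3 + 2 \right)},-178 \right)} + Z = \frac{2 \left(-9 + \left(-3 + 2\right) - -178\right)}{9 - 178} + 7070 = \frac{2 \left(-9 - 1 + 178\right)}{-169} + 7070 = 2 \left(- \frac{1}{169}\right) 168 + 7070 = - \frac{336}{169} + 7070 = \frac{1194494}{169}$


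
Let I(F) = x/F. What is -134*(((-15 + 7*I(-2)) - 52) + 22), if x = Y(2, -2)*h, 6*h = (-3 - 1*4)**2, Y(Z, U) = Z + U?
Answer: 6030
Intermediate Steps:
Y(Z, U) = U + Z
h = 49/6 (h = (-3 - 1*4)**2/6 = (-3 - 4)**2/6 = (1/6)*(-7)**2 = (1/6)*49 = 49/6 ≈ 8.1667)
x = 0 (x = (-2 + 2)*(49/6) = 0*(49/6) = 0)
I(F) = 0 (I(F) = 0/F = 0)
-134*(((-15 + 7*I(-2)) - 52) + 22) = -134*(((-15 + 7*0) - 52) + 22) = -134*(((-15 + 0) - 52) + 22) = -134*((-15 - 52) + 22) = -134*(-67 + 22) = -134*(-45) = 6030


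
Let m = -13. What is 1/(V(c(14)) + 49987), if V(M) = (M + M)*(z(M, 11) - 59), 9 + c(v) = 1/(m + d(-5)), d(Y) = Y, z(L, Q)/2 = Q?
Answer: 9/455914 ≈ 1.9741e-5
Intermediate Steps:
z(L, Q) = 2*Q
c(v) = -163/18 (c(v) = -9 + 1/(-13 - 5) = -9 + 1/(-18) = -9 - 1/18 = -163/18)
V(M) = -74*M (V(M) = (M + M)*(2*11 - 59) = (2*M)*(22 - 59) = (2*M)*(-37) = -74*M)
1/(V(c(14)) + 49987) = 1/(-74*(-163/18) + 49987) = 1/(6031/9 + 49987) = 1/(455914/9) = 9/455914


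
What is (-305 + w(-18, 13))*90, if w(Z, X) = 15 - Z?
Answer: -24480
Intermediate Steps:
(-305 + w(-18, 13))*90 = (-305 + (15 - 1*(-18)))*90 = (-305 + (15 + 18))*90 = (-305 + 33)*90 = -272*90 = -24480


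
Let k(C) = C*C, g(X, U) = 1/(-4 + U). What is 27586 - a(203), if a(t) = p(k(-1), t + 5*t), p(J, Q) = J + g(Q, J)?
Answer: 82756/3 ≈ 27585.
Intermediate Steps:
k(C) = C²
p(J, Q) = J + 1/(-4 + J)
a(t) = ⅔ (a(t) = (1 + (-1)²*(-4 + (-1)²))/(-4 + (-1)²) = (1 + 1*(-4 + 1))/(-4 + 1) = (1 + 1*(-3))/(-3) = -(1 - 3)/3 = -⅓*(-2) = ⅔)
27586 - a(203) = 27586 - 1*⅔ = 27586 - ⅔ = 82756/3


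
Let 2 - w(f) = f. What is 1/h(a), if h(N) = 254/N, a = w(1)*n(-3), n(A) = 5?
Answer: 5/254 ≈ 0.019685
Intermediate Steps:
w(f) = 2 - f
a = 5 (a = (2 - 1*1)*5 = (2 - 1)*5 = 1*5 = 5)
1/h(a) = 1/(254/5) = 5/254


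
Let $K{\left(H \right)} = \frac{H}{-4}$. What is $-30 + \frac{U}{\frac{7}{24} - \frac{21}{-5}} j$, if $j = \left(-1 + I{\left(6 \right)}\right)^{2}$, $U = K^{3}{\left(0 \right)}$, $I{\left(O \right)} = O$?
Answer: $-30$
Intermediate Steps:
$K{\left(H \right)} = - \frac{H}{4}$ ($K{\left(H \right)} = H \left(- \frac{1}{4}\right) = - \frac{H}{4}$)
$U = 0$ ($U = \left(\left(- \frac{1}{4}\right) 0\right)^{3} = 0^{3} = 0$)
$j = 25$ ($j = \left(-1 + 6\right)^{2} = 5^{2} = 25$)
$-30 + \frac{U}{\frac{7}{24} - \frac{21}{-5}} j = -30 + \frac{0}{\frac{7}{24} - \frac{21}{-5}} \cdot 25 = -30 + \frac{0}{7 \cdot \frac{1}{24} - - \frac{21}{5}} \cdot 25 = -30 + \frac{0}{\frac{7}{24} + \frac{21}{5}} \cdot 25 = -30 + \frac{0}{\frac{539}{120}} \cdot 25 = -30 + 0 \cdot \frac{120}{539} \cdot 25 = -30 + 0 \cdot 25 = -30 + 0 = -30$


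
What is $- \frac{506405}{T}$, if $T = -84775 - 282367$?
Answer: $\frac{506405}{367142} \approx 1.3793$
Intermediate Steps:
$T = -367142$
$- \frac{506405}{T} = - \frac{506405}{-367142} = \left(-506405\right) \left(- \frac{1}{367142}\right) = \frac{506405}{367142}$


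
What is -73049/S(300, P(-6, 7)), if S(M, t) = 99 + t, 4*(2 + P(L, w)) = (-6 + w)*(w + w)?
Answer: -146098/201 ≈ -726.86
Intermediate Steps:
P(L, w) = -2 + w*(-6 + w)/2 (P(L, w) = -2 + ((-6 + w)*(w + w))/4 = -2 + ((-6 + w)*(2*w))/4 = -2 + (2*w*(-6 + w))/4 = -2 + w*(-6 + w)/2)
-73049/S(300, P(-6, 7)) = -73049/(99 + (-2 + (½)*7² - 3*7)) = -73049/(99 + (-2 + (½)*49 - 21)) = -73049/(99 + (-2 + 49/2 - 21)) = -73049/(99 + 3/2) = -73049/201/2 = -73049*2/201 = -146098/201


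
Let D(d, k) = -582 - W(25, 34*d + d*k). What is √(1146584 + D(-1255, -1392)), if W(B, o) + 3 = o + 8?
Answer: I*√558293 ≈ 747.19*I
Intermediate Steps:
W(B, o) = 5 + o (W(B, o) = -3 + (o + 8) = -3 + (8 + o) = 5 + o)
D(d, k) = -587 - 34*d - d*k (D(d, k) = -582 - (5 + (34*d + d*k)) = -582 - (5 + 34*d + d*k) = -582 + (-5 - 34*d - d*k) = -587 - 34*d - d*k)
√(1146584 + D(-1255, -1392)) = √(1146584 + (-587 - 1*(-1255)*(34 - 1392))) = √(1146584 + (-587 - 1*(-1255)*(-1358))) = √(1146584 + (-587 - 1704290)) = √(1146584 - 1704877) = √(-558293) = I*√558293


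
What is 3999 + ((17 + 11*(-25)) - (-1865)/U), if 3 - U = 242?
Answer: 892234/239 ≈ 3733.2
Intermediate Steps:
U = -239 (U = 3 - 1*242 = 3 - 242 = -239)
3999 + ((17 + 11*(-25)) - (-1865)/U) = 3999 + ((17 + 11*(-25)) - (-1865)/(-239)) = 3999 + ((17 - 275) - (-1865)*(-1)/239) = 3999 + (-258 - 1*1865/239) = 3999 + (-258 - 1865/239) = 3999 - 63527/239 = 892234/239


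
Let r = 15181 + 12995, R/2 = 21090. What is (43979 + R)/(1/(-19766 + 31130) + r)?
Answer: 979110876/320192065 ≈ 3.0579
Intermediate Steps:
R = 42180 (R = 2*21090 = 42180)
r = 28176
(43979 + R)/(1/(-19766 + 31130) + r) = (43979 + 42180)/(1/(-19766 + 31130) + 28176) = 86159/(1/11364 + 28176) = 86159/(320192065/11364) = 86159*(11364/320192065) = 979110876/320192065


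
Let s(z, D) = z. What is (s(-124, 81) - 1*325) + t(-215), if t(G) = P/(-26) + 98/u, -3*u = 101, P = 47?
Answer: -1191465/2626 ≈ -453.72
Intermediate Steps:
u = -101/3 (u = -1/3*101 = -101/3 ≈ -33.667)
t(G) = -12391/2626 (t(G) = 47/(-26) + 98/(-101/3) = 47*(-1/26) + 98*(-3/101) = -47/26 - 294/101 = -12391/2626)
(s(-124, 81) - 1*325) + t(-215) = (-124 - 1*325) - 12391/2626 = (-124 - 325) - 12391/2626 = -449 - 12391/2626 = -1191465/2626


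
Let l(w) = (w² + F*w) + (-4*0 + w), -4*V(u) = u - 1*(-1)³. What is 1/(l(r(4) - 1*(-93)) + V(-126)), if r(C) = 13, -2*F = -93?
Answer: 4/65209 ≈ 6.1341e-5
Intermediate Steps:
F = 93/2 (F = -½*(-93) = 93/2 ≈ 46.500)
V(u) = -¼ - u/4 (V(u) = -(u - 1*(-1)³)/4 = -(u - 1*(-1))/4 = -(u + 1)/4 = -(1 + u)/4 = -¼ - u/4)
l(w) = w² + 95*w/2 (l(w) = (w² + 93*w/2) + (-4*0 + w) = (w² + 93*w/2) + (0 + w) = (w² + 93*w/2) + w = w² + 95*w/2)
1/(l(r(4) - 1*(-93)) + V(-126)) = 1/((13 - 1*(-93))*(95 + 2*(13 - 1*(-93)))/2 + (-¼ - ¼*(-126))) = 1/((13 + 93)*(95 + 2*(13 + 93))/2 + (-¼ + 63/2)) = 1/((½)*106*(95 + 2*106) + 125/4) = 1/((½)*106*(95 + 212) + 125/4) = 1/((½)*106*307 + 125/4) = 1/(16271 + 125/4) = 1/(65209/4) = 4/65209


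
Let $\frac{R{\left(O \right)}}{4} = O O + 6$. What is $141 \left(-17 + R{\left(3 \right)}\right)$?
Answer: $6063$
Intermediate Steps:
$R{\left(O \right)} = 24 + 4 O^{2}$ ($R{\left(O \right)} = 4 \left(O O + 6\right) = 4 \left(O^{2} + 6\right) = 4 \left(6 + O^{2}\right) = 24 + 4 O^{2}$)
$141 \left(-17 + R{\left(3 \right)}\right) = 141 \left(-17 + \left(24 + 4 \cdot 3^{2}\right)\right) = 141 \left(-17 + \left(24 + 4 \cdot 9\right)\right) = 141 \left(-17 + \left(24 + 36\right)\right) = 141 \left(-17 + 60\right) = 141 \cdot 43 = 6063$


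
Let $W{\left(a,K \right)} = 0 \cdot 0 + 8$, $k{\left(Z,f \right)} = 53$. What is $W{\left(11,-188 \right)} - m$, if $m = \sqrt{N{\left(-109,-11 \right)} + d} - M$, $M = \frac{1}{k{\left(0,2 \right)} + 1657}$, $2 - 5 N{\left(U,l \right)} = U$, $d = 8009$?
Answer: $\frac{13681}{1710} - \frac{2 \sqrt{50195}}{5} \approx -81.616$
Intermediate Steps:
$N{\left(U,l \right)} = \frac{2}{5} - \frac{U}{5}$
$M = \frac{1}{1710}$ ($M = \frac{1}{53 + 1657} = \frac{1}{1710} \approx 0.0005848$)
$W{\left(a,K \right)} = 8$ ($W{\left(a,K \right)} = 0 + 8 = 8$)
$m = - \frac{1}{1710} + \frac{2 \sqrt{50195}}{5}$ ($m = \sqrt{\left(\frac{2}{5} - - \frac{109}{5}\right) + 8009} - \frac{1}{1710} = \sqrt{\left(\frac{2}{5} + \frac{109}{5}\right) + 8009} - \frac{1}{1710} = \sqrt{\frac{111}{5} + 8009} - \frac{1}{1710} = \sqrt{\frac{40156}{5}} - \frac{1}{1710} = \frac{2 \sqrt{50195}}{5} - \frac{1}{1710} = - \frac{1}{1710} + \frac{2 \sqrt{50195}}{5} \approx 89.616$)
$W{\left(11,-188 \right)} - m = 8 - \left(- \frac{1}{1710} + \frac{2 \sqrt{50195}}{5}\right) = 8 + \left(\frac{1}{1710} - \frac{2 \sqrt{50195}}{5}\right) = \frac{13681}{1710} - \frac{2 \sqrt{50195}}{5}$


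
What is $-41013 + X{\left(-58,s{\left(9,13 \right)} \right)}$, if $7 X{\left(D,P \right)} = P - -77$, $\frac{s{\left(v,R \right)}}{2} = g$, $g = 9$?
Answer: $- \frac{286996}{7} \approx -40999.0$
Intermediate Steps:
$s{\left(v,R \right)} = 18$ ($s{\left(v,R \right)} = 2 \cdot 9 = 18$)
$X{\left(D,P \right)} = 11 + \frac{P}{7}$ ($X{\left(D,P \right)} = \frac{P - -77}{7} = \frac{P + 77}{7} = \frac{77 + P}{7} = 11 + \frac{P}{7}$)
$-41013 + X{\left(-58,s{\left(9,13 \right)} \right)} = -41013 + \left(11 + \frac{1}{7} \cdot 18\right) = -41013 + \left(11 + \frac{18}{7}\right) = -41013 + \frac{95}{7} = - \frac{286996}{7}$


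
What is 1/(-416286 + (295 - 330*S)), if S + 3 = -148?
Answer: -1/366161 ≈ -2.7310e-6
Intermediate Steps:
S = -151 (S = -3 - 148 = -151)
1/(-416286 + (295 - 330*S)) = 1/(-416286 + (295 - 330*(-151))) = 1/(-416286 + (295 + 49830)) = 1/(-416286 + 50125) = 1/(-366161) = -1/366161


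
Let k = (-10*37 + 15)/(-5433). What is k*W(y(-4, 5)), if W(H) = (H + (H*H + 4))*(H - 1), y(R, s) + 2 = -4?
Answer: -84490/5433 ≈ -15.551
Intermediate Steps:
y(R, s) = -6 (y(R, s) = -2 - 4 = -6)
W(H) = (-1 + H)*(4 + H + H²) (W(H) = (H + (H² + 4))*(-1 + H) = (H + (4 + H²))*(-1 + H) = (4 + H + H²)*(-1 + H) = (-1 + H)*(4 + H + H²))
k = 355/5433 (k = (-370 + 15)*(-1/5433) = -355*(-1/5433) = 355/5433 ≈ 0.065341)
k*W(y(-4, 5)) = 355*(-4 + (-6)³ + 3*(-6))/5433 = 355*(-4 - 216 - 18)/5433 = (355/5433)*(-238) = -84490/5433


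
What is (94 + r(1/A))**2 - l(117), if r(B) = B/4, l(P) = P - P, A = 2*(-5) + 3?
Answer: 6922161/784 ≈ 8829.3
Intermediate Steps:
A = -7 (A = -10 + 3 = -7)
l(P) = 0
r(B) = B/4 (r(B) = B*(1/4) = B/4)
(94 + r(1/A))**2 - l(117) = (94 + (1/4)/(-7))**2 - 1*0 = (94 + (1/4)*(-1/7))**2 + 0 = (94 - 1/28)**2 + 0 = (2631/28)**2 + 0 = 6922161/784 + 0 = 6922161/784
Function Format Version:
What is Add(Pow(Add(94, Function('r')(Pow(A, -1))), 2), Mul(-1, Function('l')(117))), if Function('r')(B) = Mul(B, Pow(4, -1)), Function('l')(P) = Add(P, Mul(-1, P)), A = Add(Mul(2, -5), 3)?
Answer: Rational(6922161, 784) ≈ 8829.3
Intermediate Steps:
A = -7 (A = Add(-10, 3) = -7)
Function('l')(P) = 0
Function('r')(B) = Mul(Rational(1, 4), B) (Function('r')(B) = Mul(B, Rational(1, 4)) = Mul(Rational(1, 4), B))
Add(Pow(Add(94, Function('r')(Pow(A, -1))), 2), Mul(-1, Function('l')(117))) = Add(Pow(Add(94, Mul(Rational(1, 4), Pow(-7, -1))), 2), Mul(-1, 0)) = Add(Pow(Add(94, Mul(Rational(1, 4), Rational(-1, 7))), 2), 0) = Add(Pow(Add(94, Rational(-1, 28)), 2), 0) = Add(Pow(Rational(2631, 28), 2), 0) = Add(Rational(6922161, 784), 0) = Rational(6922161, 784)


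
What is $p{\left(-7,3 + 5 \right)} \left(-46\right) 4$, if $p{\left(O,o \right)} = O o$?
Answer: $10304$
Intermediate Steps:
$p{\left(-7,3 + 5 \right)} \left(-46\right) 4 = - 7 \left(3 + 5\right) \left(-46\right) 4 = \left(-7\right) 8 \left(-46\right) 4 = \left(-56\right) \left(-46\right) 4 = 2576 \cdot 4 = 10304$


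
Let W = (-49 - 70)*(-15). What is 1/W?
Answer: 1/1785 ≈ 0.00056022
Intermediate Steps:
W = 1785 (W = -119*(-15) = 1785)
1/W = 1/1785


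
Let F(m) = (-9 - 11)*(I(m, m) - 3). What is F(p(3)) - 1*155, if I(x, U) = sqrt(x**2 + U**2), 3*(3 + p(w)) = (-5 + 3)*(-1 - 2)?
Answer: -95 - 20*sqrt(2) ≈ -123.28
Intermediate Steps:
p(w) = -1 (p(w) = -3 + ((-5 + 3)*(-1 - 2))/3 = -3 + (-2*(-3))/3 = -3 + (1/3)*6 = -3 + 2 = -1)
I(x, U) = sqrt(U**2 + x**2)
F(m) = 60 - 20*sqrt(2)*sqrt(m**2) (F(m) = (-9 - 11)*(sqrt(m**2 + m**2) - 3) = -20*(sqrt(2*m**2) - 3) = -20*(sqrt(2)*sqrt(m**2) - 3) = -20*(-3 + sqrt(2)*sqrt(m**2)) = 60 - 20*sqrt(2)*sqrt(m**2))
F(p(3)) - 1*155 = (60 - 20*sqrt(2)*sqrt((-1)**2)) - 1*155 = (60 - 20*sqrt(2)*sqrt(1)) - 155 = (60 - 20*sqrt(2)*1) - 155 = (60 - 20*sqrt(2)) - 155 = -95 - 20*sqrt(2)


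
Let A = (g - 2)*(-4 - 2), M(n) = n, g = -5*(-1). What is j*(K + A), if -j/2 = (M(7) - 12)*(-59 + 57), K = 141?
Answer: -2460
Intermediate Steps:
g = 5
A = -18 (A = (5 - 2)*(-4 - 2) = 3*(-6) = -18)
j = -20 (j = -2*(7 - 12)*(-59 + 57) = -(-10)*(-2) = -2*10 = -20)
j*(K + A) = -20*(141 - 18) = -20*123 = -2460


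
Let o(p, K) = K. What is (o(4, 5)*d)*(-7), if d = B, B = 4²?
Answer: -560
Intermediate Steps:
B = 16
d = 16
(o(4, 5)*d)*(-7) = (5*16)*(-7) = 80*(-7) = -560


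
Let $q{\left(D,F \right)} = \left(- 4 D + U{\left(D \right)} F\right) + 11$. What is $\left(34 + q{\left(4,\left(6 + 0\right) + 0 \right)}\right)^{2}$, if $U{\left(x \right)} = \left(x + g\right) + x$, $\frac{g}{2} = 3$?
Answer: $12769$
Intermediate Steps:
$g = 6$ ($g = 2 \cdot 3 = 6$)
$U{\left(x \right)} = 6 + 2 x$ ($U{\left(x \right)} = \left(x + 6\right) + x = \left(6 + x\right) + x = 6 + 2 x$)
$q{\left(D,F \right)} = 11 - 4 D + F \left(6 + 2 D\right)$ ($q{\left(D,F \right)} = \left(- 4 D + \left(6 + 2 D\right) F\right) + 11 = \left(- 4 D + F \left(6 + 2 D\right)\right) + 11 = 11 - 4 D + F \left(6 + 2 D\right)$)
$\left(34 + q{\left(4,\left(6 + 0\right) + 0 \right)}\right)^{2} = \left(34 + \left(11 - 16 + 2 \left(\left(6 + 0\right) + 0\right) \left(3 + 4\right)\right)\right)^{2} = \left(34 + \left(11 - 16 + 2 \left(6 + 0\right) 7\right)\right)^{2} = \left(34 + \left(11 - 16 + 2 \cdot 6 \cdot 7\right)\right)^{2} = \left(34 + \left(11 - 16 + 84\right)\right)^{2} = \left(34 + 79\right)^{2} = 113^{2} = 12769$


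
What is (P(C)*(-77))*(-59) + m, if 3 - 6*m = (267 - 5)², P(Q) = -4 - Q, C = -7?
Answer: 13133/6 ≈ 2188.8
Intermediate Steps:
m = -68641/6 (m = ½ - (267 - 5)²/6 = ½ - ⅙*262² = ½ - ⅙*68644 = ½ - 34322/3 = -68641/6 ≈ -11440.)
(P(C)*(-77))*(-59) + m = ((-4 - 1*(-7))*(-77))*(-59) - 68641/6 = ((-4 + 7)*(-77))*(-59) - 68641/6 = (3*(-77))*(-59) - 68641/6 = -231*(-59) - 68641/6 = 13629 - 68641/6 = 13133/6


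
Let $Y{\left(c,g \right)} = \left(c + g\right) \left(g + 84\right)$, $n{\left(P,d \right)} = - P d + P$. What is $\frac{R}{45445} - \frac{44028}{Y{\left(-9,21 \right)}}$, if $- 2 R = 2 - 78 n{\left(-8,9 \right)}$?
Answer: $- \frac{11098382}{318115} \approx -34.888$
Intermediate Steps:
$n{\left(P,d \right)} = P - P d$ ($n{\left(P,d \right)} = - P d + P = P - P d$)
$R = 2495$ ($R = - \frac{2 - 78 \left(- 8 \left(1 - 9\right)\right)}{2} = - \frac{2 - 78 \left(\left(-8\right) \left(-8\right)\right)}{2} = - \frac{2 - 4992}{2} = \left(- \frac{1}{2}\right) \left(-4990\right) = 2495$)
$Y{\left(c,g \right)} = \left(84 + g\right) \left(c + g\right)$ ($Y{\left(c,g \right)} = \left(c + g\right) \left(84 + g\right) = \left(84 + g\right) \left(c + g\right)$)
$\frac{R}{45445} - \frac{44028}{Y{\left(-9,21 \right)}} = \frac{2495}{45445} - \frac{44028}{21^{2} + 84 \left(-9\right) + 84 \cdot 21 - 189} = 2495 \cdot \frac{1}{45445} - \frac{44028}{441 - 756 + 1764 - 189} = \frac{499}{9089} - \frac{44028}{1260} = \frac{499}{9089} - \frac{1223}{35} = - \frac{11098382}{318115}$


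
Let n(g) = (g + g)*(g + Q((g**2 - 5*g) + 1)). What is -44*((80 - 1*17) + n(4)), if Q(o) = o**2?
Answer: -7348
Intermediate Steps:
n(g) = 2*g*(g + (1 + g**2 - 5*g)**2) (n(g) = (g + g)*(g + ((g**2 - 5*g) + 1)**2) = (2*g)*(g + (1 + g**2 - 5*g)**2) = 2*g*(g + (1 + g**2 - 5*g)**2))
-44*((80 - 1*17) + n(4)) = -44*((80 - 1*17) + 2*4*(4 + (1 + 4**2 - 5*4)**2)) = -44*((80 - 17) + 2*4*(4 + (1 + 16 - 20)**2)) = -44*(63 + 2*4*(4 + (-3)**2)) = -44*(63 + 2*4*(4 + 9)) = -44*(63 + 2*4*13) = -44*(63 + 104) = -44*167 = -7348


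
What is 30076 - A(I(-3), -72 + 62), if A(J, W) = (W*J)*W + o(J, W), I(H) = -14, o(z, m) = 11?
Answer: 31465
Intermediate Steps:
A(J, W) = 11 + J*W² (A(J, W) = (W*J)*W + 11 = (J*W)*W + 11 = J*W² + 11 = 11 + J*W²)
30076 - A(I(-3), -72 + 62) = 30076 - (11 - 14*(-72 + 62)²) = 30076 - (11 - 14*(-10)²) = 30076 - (11 - 14*100) = 30076 - (11 - 1400) = 30076 - 1*(-1389) = 30076 + 1389 = 31465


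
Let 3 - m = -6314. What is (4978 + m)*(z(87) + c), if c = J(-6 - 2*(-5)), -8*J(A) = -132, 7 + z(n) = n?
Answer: 2179935/2 ≈ 1.0900e+6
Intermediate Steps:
m = 6317 (m = 3 - 1*(-6314) = 3 + 6314 = 6317)
z(n) = -7 + n
J(A) = 33/2 (J(A) = -⅛*(-132) = 33/2)
c = 33/2 ≈ 16.500
(4978 + m)*(z(87) + c) = (4978 + 6317)*((-7 + 87) + 33/2) = 11295*(80 + 33/2) = 11295*(193/2) = 2179935/2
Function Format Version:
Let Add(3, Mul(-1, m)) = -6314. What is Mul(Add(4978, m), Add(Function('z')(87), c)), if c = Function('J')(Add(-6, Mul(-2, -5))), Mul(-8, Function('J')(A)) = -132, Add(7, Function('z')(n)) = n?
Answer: Rational(2179935, 2) ≈ 1.0900e+6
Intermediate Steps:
m = 6317 (m = Add(3, Mul(-1, -6314)) = Add(3, 6314) = 6317)
Function('z')(n) = Add(-7, n)
Function('J')(A) = Rational(33, 2) (Function('J')(A) = Mul(Rational(-1, 8), -132) = Rational(33, 2))
c = Rational(33, 2) ≈ 16.500
Mul(Add(4978, m), Add(Function('z')(87), c)) = Mul(Add(4978, 6317), Add(Add(-7, 87), Rational(33, 2))) = Mul(11295, Add(80, Rational(33, 2))) = Mul(11295, Rational(193, 2)) = Rational(2179935, 2)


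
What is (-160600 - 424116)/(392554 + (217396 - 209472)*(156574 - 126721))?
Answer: -292358/118473863 ≈ -0.0024677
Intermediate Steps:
(-160600 - 424116)/(392554 + (217396 - 209472)*(156574 - 126721)) = -584716/(392554 + 7924*29853) = -584716/(392554 + 236555172) = -584716/236947726 = -584716*1/236947726 = -292358/118473863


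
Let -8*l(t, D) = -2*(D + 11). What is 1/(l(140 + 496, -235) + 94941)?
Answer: 1/94885 ≈ 1.0539e-5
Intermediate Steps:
l(t, D) = 11/4 + D/4 (l(t, D) = -(-1)*(D + 11)/4 = -(-1)*(11 + D)/4 = -(-22 - 2*D)/8 = 11/4 + D/4)
1/(l(140 + 496, -235) + 94941) = 1/((11/4 + (1/4)*(-235)) + 94941) = 1/((11/4 - 235/4) + 94941) = 1/(-56 + 94941) = 1/94885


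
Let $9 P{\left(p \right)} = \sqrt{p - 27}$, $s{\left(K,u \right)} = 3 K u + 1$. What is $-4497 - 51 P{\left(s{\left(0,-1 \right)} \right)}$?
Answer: $-4497 - \frac{17 i \sqrt{26}}{3} \approx -4497.0 - 28.894 i$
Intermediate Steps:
$s{\left(K,u \right)} = 1 + 3 K u$ ($s{\left(K,u \right)} = 3 K u + 1 = 1 + 3 K u$)
$P{\left(p \right)} = \frac{\sqrt{-27 + p}}{9}$ ($P{\left(p \right)} = \frac{\sqrt{p - 27}}{9} = \frac{\sqrt{-27 + p}}{9}$)
$-4497 - 51 P{\left(s{\left(0,-1 \right)} \right)} = -4497 - 51 \frac{\sqrt{-27 + \left(1 + 3 \cdot 0 \left(-1\right)\right)}}{9} = -4497 - 51 \frac{\sqrt{-27 + \left(1 + 0\right)}}{9} = -4497 - 51 \frac{\sqrt{-27 + 1}}{9} = -4497 - 51 \frac{\sqrt{-26}}{9} = -4497 - 51 \frac{i \sqrt{26}}{9} = -4497 - \frac{17 i \sqrt{26}}{3}$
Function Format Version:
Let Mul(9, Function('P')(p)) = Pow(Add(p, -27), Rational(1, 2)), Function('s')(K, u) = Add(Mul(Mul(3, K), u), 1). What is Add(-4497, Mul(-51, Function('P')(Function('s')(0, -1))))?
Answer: Add(-4497, Mul(Rational(-17, 3), I, Pow(26, Rational(1, 2)))) ≈ Add(-4497.0, Mul(-28.894, I))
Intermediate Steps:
Function('s')(K, u) = Add(1, Mul(3, K, u)) (Function('s')(K, u) = Add(Mul(3, K, u), 1) = Add(1, Mul(3, K, u)))
Function('P')(p) = Mul(Rational(1, 9), Pow(Add(-27, p), Rational(1, 2))) (Function('P')(p) = Mul(Rational(1, 9), Pow(Add(p, -27), Rational(1, 2))) = Mul(Rational(1, 9), Pow(Add(-27, p), Rational(1, 2))))
Add(-4497, Mul(-51, Function('P')(Function('s')(0, -1)))) = Add(-4497, Mul(-51, Mul(Rational(1, 9), Pow(Add(-27, Add(1, Mul(3, 0, -1))), Rational(1, 2))))) = Add(-4497, Mul(-51, Mul(Rational(1, 9), Pow(Add(-27, Add(1, 0)), Rational(1, 2))))) = Add(-4497, Mul(-51, Mul(Rational(1, 9), Pow(Add(-27, 1), Rational(1, 2))))) = Add(-4497, Mul(-51, Mul(Rational(1, 9), Pow(-26, Rational(1, 2))))) = Add(-4497, Mul(-51, Mul(Rational(1, 9), Mul(I, Pow(26, Rational(1, 2)))))) = Add(-4497, Mul(-51, Mul(Rational(1, 9), I, Pow(26, Rational(1, 2))))) = Add(-4497, Mul(Rational(-17, 3), I, Pow(26, Rational(1, 2))))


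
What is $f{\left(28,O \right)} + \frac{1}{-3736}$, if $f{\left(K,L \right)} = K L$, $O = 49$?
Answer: $\frac{5125791}{3736} \approx 1372.0$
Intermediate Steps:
$f{\left(28,O \right)} + \frac{1}{-3736} = 28 \cdot 49 + \frac{1}{-3736} = 1372 - \frac{1}{3736} = \frac{5125791}{3736}$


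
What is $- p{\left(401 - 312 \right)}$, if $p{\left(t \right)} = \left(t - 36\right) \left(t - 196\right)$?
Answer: $5671$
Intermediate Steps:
$p{\left(t \right)} = \left(-196 + t\right) \left(-36 + t\right)$ ($p{\left(t \right)} = \left(-36 + t\right) \left(-196 + t\right) = \left(-196 + t\right) \left(-36 + t\right)$)
$- p{\left(401 - 312 \right)} = - (7056 + \left(401 - 312\right)^{2} - 232 \left(401 - 312\right)) = - (7056 + 89^{2} - 20648) = - (7056 + 7921 - 20648) = \left(-1\right) \left(-5671\right) = 5671$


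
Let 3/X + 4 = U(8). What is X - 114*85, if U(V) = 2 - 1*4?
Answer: -19381/2 ≈ -9690.5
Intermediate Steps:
U(V) = -2 (U(V) = 2 - 4 = -2)
X = -½ (X = 3/(-4 - 2) = 3/(-6) = 3*(-⅙) = -½ ≈ -0.50000)
X - 114*85 = -½ - 114*85 = -½ - 9690 = -19381/2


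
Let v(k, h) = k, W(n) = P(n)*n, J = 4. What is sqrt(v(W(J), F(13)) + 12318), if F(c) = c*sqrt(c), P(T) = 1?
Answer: sqrt(12322) ≈ 111.00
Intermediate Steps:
W(n) = n (W(n) = 1*n = n)
F(c) = c**(3/2)
sqrt(v(W(J), F(13)) + 12318) = sqrt(4 + 12318) = sqrt(12322)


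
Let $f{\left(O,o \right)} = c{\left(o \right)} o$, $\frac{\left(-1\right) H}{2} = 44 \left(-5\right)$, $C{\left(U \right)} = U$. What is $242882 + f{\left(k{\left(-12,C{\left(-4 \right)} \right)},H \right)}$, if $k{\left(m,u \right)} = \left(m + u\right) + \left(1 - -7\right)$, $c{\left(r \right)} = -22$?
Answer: $233202$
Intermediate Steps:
$H = 440$ ($H = - 2 \cdot 44 \left(-5\right) = \left(-2\right) \left(-220\right) = 440$)
$k{\left(m,u \right)} = 8 + m + u$ ($k{\left(m,u \right)} = \left(m + u\right) + \left(1 + 7\right) = \left(m + u\right) + 8 = 8 + m + u$)
$f{\left(O,o \right)} = - 22 o$
$242882 + f{\left(k{\left(-12,C{\left(-4 \right)} \right)},H \right)} = 242882 - 9680 = 233202$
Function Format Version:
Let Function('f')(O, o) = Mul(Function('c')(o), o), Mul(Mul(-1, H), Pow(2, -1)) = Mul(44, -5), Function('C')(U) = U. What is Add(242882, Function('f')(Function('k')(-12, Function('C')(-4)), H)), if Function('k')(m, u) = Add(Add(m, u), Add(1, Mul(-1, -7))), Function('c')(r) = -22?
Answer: 233202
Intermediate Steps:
H = 440 (H = Mul(-2, Mul(44, -5)) = Mul(-2, -220) = 440)
Function('k')(m, u) = Add(8, m, u) (Function('k')(m, u) = Add(Add(m, u), Add(1, 7)) = Add(Add(m, u), 8) = Add(8, m, u))
Function('f')(O, o) = Mul(-22, o)
Add(242882, Function('f')(Function('k')(-12, Function('C')(-4)), H)) = Add(242882, Mul(-22, 440)) = Add(242882, -9680) = 233202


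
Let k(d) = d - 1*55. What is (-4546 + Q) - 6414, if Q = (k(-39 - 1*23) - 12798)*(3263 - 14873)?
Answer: 149932190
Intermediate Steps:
k(d) = -55 + d (k(d) = d - 55 = -55 + d)
Q = 149943150 (Q = ((-55 + (-39 - 1*23)) - 12798)*(3263 - 14873) = ((-55 + (-39 - 23)) - 12798)*(-11610) = ((-55 - 62) - 12798)*(-11610) = (-117 - 12798)*(-11610) = -12915*(-11610) = 149943150)
(-4546 + Q) - 6414 = (-4546 + 149943150) - 6414 = 149938604 - 6414 = 149932190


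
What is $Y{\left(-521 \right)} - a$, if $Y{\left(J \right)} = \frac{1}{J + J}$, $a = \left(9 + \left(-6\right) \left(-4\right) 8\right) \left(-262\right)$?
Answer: $\frac{54873803}{1042} \approx 52662.0$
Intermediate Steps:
$a = -52662$ ($a = \left(9 + 24 \cdot 8\right) \left(-262\right) = \left(9 + 192\right) \left(-262\right) = 201 \left(-262\right) = -52662$)
$Y{\left(J \right)} = \frac{1}{2 J}$
$Y{\left(-521 \right)} - a = \frac{1}{2 \left(-521\right)} - -52662 = \frac{1}{2} \left(- \frac{1}{521}\right) + 52662 = - \frac{1}{1042} + 52662 = \frac{54873803}{1042}$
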